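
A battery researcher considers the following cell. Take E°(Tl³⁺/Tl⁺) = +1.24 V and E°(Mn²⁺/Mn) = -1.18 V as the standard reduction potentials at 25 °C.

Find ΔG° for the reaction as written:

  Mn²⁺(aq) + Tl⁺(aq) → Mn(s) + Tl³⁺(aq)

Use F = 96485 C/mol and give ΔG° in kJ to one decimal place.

+467.0 kJ

As written, Mn²⁺/Mn is reduced (cathode) and Tl³⁺/Tl⁺ is oxidised (anode), so E°cell = (-1.18) − (+1.24) = -2.42 V.
Balancing electrons gives n = 2.
ΔG° = −nFE° = −(2)(96485)(-2.42) = 466,987 J = +467.0 kJ.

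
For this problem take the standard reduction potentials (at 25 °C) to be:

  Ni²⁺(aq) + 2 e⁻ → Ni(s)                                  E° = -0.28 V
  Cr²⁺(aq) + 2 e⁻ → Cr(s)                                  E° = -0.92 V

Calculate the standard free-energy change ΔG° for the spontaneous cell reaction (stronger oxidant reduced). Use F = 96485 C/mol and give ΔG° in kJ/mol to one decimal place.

Ni²⁺/Ni (E° = -0.28 V) is the cathode; Cr²⁺/Cr (E° = -0.92 V) is the anode, so E°cell = +0.64 V.
Balancing electrons gives n = 2 (lcm of 2 and 2).
ΔG° = −nFE° = −(2)(96485)(+0.64) = -123,501 J = -123.5 kJ/mol.

-123.5 kJ/mol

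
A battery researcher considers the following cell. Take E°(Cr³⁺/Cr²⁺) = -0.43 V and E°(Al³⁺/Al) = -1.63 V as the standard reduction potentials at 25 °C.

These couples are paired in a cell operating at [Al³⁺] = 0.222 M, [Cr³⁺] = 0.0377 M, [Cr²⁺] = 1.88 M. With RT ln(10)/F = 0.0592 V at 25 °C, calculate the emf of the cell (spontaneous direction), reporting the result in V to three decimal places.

Cr³⁺/Cr²⁺ is the cathode (higher E°), Al³⁺/Al the anode: E°cell = -0.43 − (-1.63) = +1.20 V, n = 3.
Overall: 3 Cr³⁺(aq) + Al(s) → 3 Cr²⁺(aq) + Al³⁺(aq)
Q = [Cr²⁺]^3·[Al³⁺] / ([Cr³⁺]^3); log Q = 4.440.
E = E° − (0.0592/n) log Q = +1.20 − (0.0592/3)(4.440) = +1.112 V.

+1.112 V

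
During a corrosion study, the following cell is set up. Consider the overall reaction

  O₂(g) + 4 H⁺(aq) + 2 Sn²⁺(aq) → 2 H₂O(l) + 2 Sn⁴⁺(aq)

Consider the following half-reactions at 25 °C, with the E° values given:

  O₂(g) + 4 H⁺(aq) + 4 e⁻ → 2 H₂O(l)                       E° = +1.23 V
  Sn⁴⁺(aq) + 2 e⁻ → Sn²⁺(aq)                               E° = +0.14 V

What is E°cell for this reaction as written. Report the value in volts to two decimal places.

The O₂/H₂O couple has the higher reduction potential, so it is the cathode; Sn⁴⁺/Sn²⁺ is oxidised at the anode.
E°cell = E°(cathode) − E°(anode) = (+1.23) − (+0.14) = +1.09 V.
Since E°cell > 0, the reaction is spontaneous under standard conditions.

+1.09 V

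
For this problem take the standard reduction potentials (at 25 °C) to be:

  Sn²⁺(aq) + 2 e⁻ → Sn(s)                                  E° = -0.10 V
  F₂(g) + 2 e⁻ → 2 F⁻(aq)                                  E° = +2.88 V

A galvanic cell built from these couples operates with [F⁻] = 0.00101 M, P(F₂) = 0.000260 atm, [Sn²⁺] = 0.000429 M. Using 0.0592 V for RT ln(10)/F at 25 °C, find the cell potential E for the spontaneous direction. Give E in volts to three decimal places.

+3.151 V

F₂/F⁻ is the cathode (higher E°), Sn²⁺/Sn the anode: E°cell = +2.88 − (-0.10) = +2.98 V, n = 2.
Overall: F₂(g) + Sn(s) → 2 F⁻(aq) + Sn²⁺(aq)
Q = [F⁻]^2·[Sn²⁺] / (P(F₂)); log Q = -5.774.
E = E° − (0.0592/n) log Q = +2.98 − (0.0592/2)(-5.774) = +3.151 V.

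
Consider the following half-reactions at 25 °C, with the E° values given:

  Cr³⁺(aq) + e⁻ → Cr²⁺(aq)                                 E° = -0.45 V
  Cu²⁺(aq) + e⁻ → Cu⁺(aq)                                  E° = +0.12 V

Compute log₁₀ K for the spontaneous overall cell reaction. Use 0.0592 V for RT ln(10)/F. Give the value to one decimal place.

9.6

Cathode: Cu²⁺/Cu⁺; anode: Cr³⁺/Cr²⁺. E°cell = +0.57 V, n = 1.
log K = nE°cell / 0.0592 = (1)(+0.57) / 0.0592 = 9.6.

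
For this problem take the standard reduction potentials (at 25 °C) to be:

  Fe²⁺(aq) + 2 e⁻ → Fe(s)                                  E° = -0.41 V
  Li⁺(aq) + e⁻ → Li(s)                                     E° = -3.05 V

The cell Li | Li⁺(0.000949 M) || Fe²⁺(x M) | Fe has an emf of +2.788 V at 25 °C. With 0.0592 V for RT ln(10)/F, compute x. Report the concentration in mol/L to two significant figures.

Fe²⁺/Fe is the cathode, Li⁺/Li the anode: E°cell = +2.64 V, n = 2.
Overall reaction: Fe²⁺(aq) + 2 Li(s) → Fe(s) + 2 Li⁺(aq); Q = [Li⁺]^2/[Fe²⁺]^1.
From E = E° − (0.0592/n) log Q: log Q = (E° − E)·n/0.0592 = (+2.64 − (+2.788))·2/0.0592 = -5.0000.
So 1·log[Fe²⁺] = 2·log(0.000949) − log Q = -6.0455 − (-5.0000) = -1.0455; [Fe²⁺] = 10^(-1.0455) ≈ 0.090 M.

0.090 M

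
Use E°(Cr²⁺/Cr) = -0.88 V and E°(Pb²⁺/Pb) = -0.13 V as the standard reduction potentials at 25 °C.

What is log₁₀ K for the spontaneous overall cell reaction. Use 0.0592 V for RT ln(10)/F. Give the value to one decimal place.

25.3

Cathode: Pb²⁺/Pb; anode: Cr²⁺/Cr. E°cell = +0.75 V, n = 2.
log K = nE°cell / 0.0592 = (2)(+0.75) / 0.0592 = 25.3.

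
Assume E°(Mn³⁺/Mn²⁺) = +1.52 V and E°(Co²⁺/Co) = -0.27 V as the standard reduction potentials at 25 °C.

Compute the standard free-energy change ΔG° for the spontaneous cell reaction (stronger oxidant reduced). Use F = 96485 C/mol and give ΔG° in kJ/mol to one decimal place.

Mn³⁺/Mn²⁺ (E° = +1.52 V) is the cathode; Co²⁺/Co (E° = -0.27 V) is the anode, so E°cell = +1.79 V.
Balancing electrons gives n = 2 (lcm of 1 and 2).
ΔG° = −nFE° = −(2)(96485)(+1.79) = -345,416 J = -345.4 kJ/mol.

-345.4 kJ/mol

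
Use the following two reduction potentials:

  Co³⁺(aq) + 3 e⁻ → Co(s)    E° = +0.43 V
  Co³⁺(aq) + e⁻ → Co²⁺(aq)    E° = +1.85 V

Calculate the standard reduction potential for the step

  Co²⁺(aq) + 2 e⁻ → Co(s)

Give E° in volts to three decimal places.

-0.280 V

Sequential free energies add, so n₃E°₃ = n₁E°₁ + n₂E°₂.
With n₃ = 3, and the known step contributing 1×(+1.85) V, the unknown satisfies 2·E° = 3×(+0.43) − 1×(+1.85) = -0.560.
E° = -0.560 / 2 = -0.280 V.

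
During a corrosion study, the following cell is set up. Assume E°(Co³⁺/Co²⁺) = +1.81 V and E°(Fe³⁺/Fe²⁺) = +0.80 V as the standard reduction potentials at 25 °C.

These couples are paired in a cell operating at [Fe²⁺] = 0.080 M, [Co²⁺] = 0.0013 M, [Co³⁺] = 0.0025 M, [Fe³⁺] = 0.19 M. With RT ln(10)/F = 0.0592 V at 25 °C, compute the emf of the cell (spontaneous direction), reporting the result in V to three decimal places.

Co³⁺/Co²⁺ is the cathode (higher E°), Fe³⁺/Fe²⁺ the anode: E°cell = +1.81 − (+0.80) = +1.01 V, n = 1.
Overall: Co³⁺(aq) + Fe²⁺(aq) → Co²⁺(aq) + Fe³⁺(aq)
Q = [Co²⁺]·[Fe³⁺] / ([Co³⁺]·[Fe²⁺]); log Q = 0.092.
E = E° − (0.0592/n) log Q = +1.01 − (0.0592/1)(0.092) = +1.005 V.

+1.005 V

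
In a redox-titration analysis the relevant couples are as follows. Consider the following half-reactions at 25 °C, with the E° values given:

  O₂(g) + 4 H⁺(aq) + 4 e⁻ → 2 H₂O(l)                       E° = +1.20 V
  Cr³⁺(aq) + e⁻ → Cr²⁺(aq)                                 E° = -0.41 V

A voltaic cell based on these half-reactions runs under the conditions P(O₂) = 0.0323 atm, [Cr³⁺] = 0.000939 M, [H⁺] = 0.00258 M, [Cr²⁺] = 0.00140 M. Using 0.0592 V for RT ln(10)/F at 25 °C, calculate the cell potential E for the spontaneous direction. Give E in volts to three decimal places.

O₂/H₂O is the cathode (higher E°), Cr³⁺/Cr²⁺ the anode: E°cell = +1.20 − (-0.41) = +1.61 V, n = 4.
Overall: O₂(g) + 4 H⁺(aq) + 4 Cr²⁺(aq) → 2 H₂O(l) + 4 Cr³⁺(aq)
Q = [Cr³⁺]^4 / (P(O₂)·[H⁺]^4·[Cr²⁺]^4); log Q = 11.150.
E = E° − (0.0592/n) log Q = +1.61 − (0.0592/4)(11.150) = +1.445 V.

+1.445 V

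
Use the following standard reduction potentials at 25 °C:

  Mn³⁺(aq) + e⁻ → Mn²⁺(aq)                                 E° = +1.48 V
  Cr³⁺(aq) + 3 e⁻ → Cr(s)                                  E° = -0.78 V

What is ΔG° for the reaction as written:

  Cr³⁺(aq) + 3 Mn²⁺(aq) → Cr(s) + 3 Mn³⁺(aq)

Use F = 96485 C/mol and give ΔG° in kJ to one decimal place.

As written, Cr³⁺/Cr is reduced (cathode) and Mn³⁺/Mn²⁺ is oxidised (anode), so E°cell = (-0.78) − (+1.48) = -2.26 V.
Balancing electrons gives n = 3.
ΔG° = −nFE° = −(3)(96485)(-2.26) = 654,168 J = +654.2 kJ.

+654.2 kJ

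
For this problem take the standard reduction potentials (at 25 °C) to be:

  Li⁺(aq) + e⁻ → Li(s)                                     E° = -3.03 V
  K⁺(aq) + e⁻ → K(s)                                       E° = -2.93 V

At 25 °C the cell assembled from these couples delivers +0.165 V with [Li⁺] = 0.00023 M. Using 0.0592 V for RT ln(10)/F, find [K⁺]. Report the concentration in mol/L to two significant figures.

K⁺/K is the cathode, Li⁺/Li the anode: E°cell = +0.10 V, n = 1.
Overall reaction: K⁺(aq) + Li(s) → K(s) + Li⁺(aq); Q = [Li⁺]^1/[K⁺]^1.
From E = E° − (0.0592/n) log Q: log Q = (E° − E)·n/0.0592 = (+0.10 − (+0.165))·1/0.0592 = -1.0980.
So 1·log[K⁺] = 1·log(0.00023) − log Q = -3.6383 − (-1.0980) = -2.5403; [K⁺] = 10^(-2.5403) ≈ 0.0029 M.

0.0029 M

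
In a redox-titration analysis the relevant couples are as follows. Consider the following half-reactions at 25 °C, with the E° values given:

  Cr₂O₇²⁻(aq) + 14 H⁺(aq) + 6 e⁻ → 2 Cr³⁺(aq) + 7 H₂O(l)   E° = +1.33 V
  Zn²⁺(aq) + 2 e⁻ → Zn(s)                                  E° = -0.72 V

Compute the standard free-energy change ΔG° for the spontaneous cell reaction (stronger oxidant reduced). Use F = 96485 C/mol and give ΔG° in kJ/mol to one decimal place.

Cr₂O₇²⁻/Cr³⁺ (E° = +1.33 V) is the cathode; Zn²⁺/Zn (E° = -0.72 V) is the anode, so E°cell = +2.05 V.
Balancing electrons gives n = 6 (lcm of 6 and 2).
ΔG° = −nFE° = −(6)(96485)(+2.05) = -1,186,766 J = -1186.8 kJ/mol.

-1186.8 kJ/mol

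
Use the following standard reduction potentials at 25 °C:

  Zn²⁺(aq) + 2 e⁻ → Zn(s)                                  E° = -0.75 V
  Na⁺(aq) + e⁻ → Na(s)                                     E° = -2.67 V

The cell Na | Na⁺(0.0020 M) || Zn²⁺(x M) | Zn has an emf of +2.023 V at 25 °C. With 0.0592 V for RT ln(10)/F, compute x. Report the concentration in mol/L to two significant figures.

Zn²⁺/Zn is the cathode, Na⁺/Na the anode: E°cell = +1.92 V, n = 2.
Overall reaction: Zn²⁺(aq) + 2 Na(s) → Zn(s) + 2 Na⁺(aq); Q = [Na⁺]^2/[Zn²⁺]^1.
From E = E° − (0.0592/n) log Q: log Q = (E° − E)·n/0.0592 = (+1.92 − (+2.023))·2/0.0592 = -3.4797.
So 1·log[Zn²⁺] = 2·log(0.002) − log Q = -5.3979 − (-3.4797) = -1.9182; [Zn²⁺] = 10^(-1.9182) ≈ 0.012 M.

0.012 M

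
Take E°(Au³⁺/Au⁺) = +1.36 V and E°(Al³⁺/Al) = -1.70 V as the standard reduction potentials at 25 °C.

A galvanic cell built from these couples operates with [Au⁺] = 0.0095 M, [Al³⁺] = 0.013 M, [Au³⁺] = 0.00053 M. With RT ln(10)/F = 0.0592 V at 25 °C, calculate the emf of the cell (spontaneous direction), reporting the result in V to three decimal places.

+3.060 V

Au³⁺/Au⁺ is the cathode (higher E°), Al³⁺/Al the anode: E°cell = +1.36 − (-1.70) = +3.06 V, n = 6.
Overall: 3 Au³⁺(aq) + 2 Al(s) → 3 Au⁺(aq) + 2 Al³⁺(aq)
Q = [Au⁺]^3·[Al³⁺]^2 / ([Au³⁺]^3); log Q = -0.012.
E = E° − (0.0592/n) log Q = +3.06 − (0.0592/6)(-0.012) = +3.060 V.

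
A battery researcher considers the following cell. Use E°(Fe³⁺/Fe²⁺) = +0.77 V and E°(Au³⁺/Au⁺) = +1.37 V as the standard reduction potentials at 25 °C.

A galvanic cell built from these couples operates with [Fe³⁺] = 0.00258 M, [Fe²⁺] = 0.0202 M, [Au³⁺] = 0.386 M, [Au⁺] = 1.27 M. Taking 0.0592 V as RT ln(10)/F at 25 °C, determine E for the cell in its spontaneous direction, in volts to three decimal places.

+0.638 V

Au³⁺/Au⁺ is the cathode (higher E°), Fe³⁺/Fe²⁺ the anode: E°cell = +1.37 − (+0.77) = +0.60 V, n = 2.
Overall: Au³⁺(aq) + 2 Fe²⁺(aq) → Au⁺(aq) + 2 Fe³⁺(aq)
Q = [Au⁺]·[Fe³⁺]^2 / ([Au³⁺]·[Fe²⁺]^2); log Q = -1.270.
E = E° − (0.0592/n) log Q = +0.60 − (0.0592/2)(-1.270) = +0.638 V.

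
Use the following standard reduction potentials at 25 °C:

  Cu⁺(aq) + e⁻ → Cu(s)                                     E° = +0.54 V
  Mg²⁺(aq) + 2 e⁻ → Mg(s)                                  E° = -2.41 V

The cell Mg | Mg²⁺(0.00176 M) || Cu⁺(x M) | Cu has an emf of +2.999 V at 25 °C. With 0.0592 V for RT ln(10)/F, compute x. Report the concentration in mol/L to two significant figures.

0.28 M

Cu⁺/Cu is the cathode, Mg²⁺/Mg the anode: E°cell = +2.95 V, n = 2.
Overall reaction: 2 Cu⁺(aq) + Mg(s) → 2 Cu(s) + Mg²⁺(aq); Q = [Mg²⁺]^1/[Cu⁺]^2.
From E = E° − (0.0592/n) log Q: log Q = (E° − E)·n/0.0592 = (+2.95 − (+2.999))·2/0.0592 = -1.6554.
So 2·log[Cu⁺] = 1·log(0.00176) − log Q = -2.7545 − (-1.6554) = -1.0991; log[Cu⁺] = -1.0991 / 2 = -0.5495; [Cu⁺] = 10^(-0.5495) ≈ 0.28 M.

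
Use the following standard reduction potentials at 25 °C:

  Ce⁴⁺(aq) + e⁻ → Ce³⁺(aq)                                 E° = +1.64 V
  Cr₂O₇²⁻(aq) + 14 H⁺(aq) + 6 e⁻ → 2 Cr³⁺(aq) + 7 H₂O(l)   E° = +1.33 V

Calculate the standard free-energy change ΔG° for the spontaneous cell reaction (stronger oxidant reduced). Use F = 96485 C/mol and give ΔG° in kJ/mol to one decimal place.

-179.5 kJ/mol

Ce⁴⁺/Ce³⁺ (E° = +1.64 V) is the cathode; Cr₂O₇²⁻/Cr³⁺ (E° = +1.33 V) is the anode, so E°cell = +0.31 V.
Balancing electrons gives n = 6 (lcm of 1 and 6).
ΔG° = −nFE° = −(6)(96485)(+0.31) = -179,462 J = -179.5 kJ/mol.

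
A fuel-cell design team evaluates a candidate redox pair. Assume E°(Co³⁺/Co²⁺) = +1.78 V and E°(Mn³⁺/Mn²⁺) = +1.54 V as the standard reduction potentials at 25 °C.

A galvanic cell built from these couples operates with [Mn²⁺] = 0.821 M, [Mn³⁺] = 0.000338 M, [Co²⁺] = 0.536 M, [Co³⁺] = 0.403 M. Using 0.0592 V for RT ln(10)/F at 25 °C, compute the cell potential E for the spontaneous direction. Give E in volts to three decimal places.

Co³⁺/Co²⁺ is the cathode (higher E°), Mn³⁺/Mn²⁺ the anode: E°cell = +1.78 − (+1.54) = +0.24 V, n = 1.
Overall: Co³⁺(aq) + Mn²⁺(aq) → Co²⁺(aq) + Mn³⁺(aq)
Q = [Co²⁺]·[Mn³⁺] / ([Co³⁺]·[Mn²⁺]); log Q = -3.262.
E = E° − (0.0592/n) log Q = +0.24 − (0.0592/1)(-3.262) = +0.433 V.

+0.433 V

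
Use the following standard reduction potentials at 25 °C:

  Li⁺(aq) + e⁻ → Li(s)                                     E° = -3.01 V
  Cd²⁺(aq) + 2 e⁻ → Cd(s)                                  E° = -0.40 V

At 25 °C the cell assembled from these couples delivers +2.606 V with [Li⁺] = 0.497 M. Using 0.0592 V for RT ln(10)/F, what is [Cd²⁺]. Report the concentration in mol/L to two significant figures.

Cd²⁺/Cd is the cathode, Li⁺/Li the anode: E°cell = +2.61 V, n = 2.
Overall reaction: Cd²⁺(aq) + 2 Li(s) → Cd(s) + 2 Li⁺(aq); Q = [Li⁺]^2/[Cd²⁺]^1.
From E = E° − (0.0592/n) log Q: log Q = (E° − E)·n/0.0592 = (+2.61 − (+2.606))·2/0.0592 = 0.1351.
So 1·log[Cd²⁺] = 2·log(0.497) − log Q = -0.6073 − (0.1351) = -0.7424; [Cd²⁺] = 10^(-0.7424) ≈ 0.18 M.

0.18 M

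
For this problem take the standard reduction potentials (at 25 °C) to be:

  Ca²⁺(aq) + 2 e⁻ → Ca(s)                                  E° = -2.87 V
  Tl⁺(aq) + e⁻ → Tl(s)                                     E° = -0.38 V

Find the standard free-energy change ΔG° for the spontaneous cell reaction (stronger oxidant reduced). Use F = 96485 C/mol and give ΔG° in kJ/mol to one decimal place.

-480.5 kJ/mol

Tl⁺/Tl (E° = -0.38 V) is the cathode; Ca²⁺/Ca (E° = -2.87 V) is the anode, so E°cell = +2.49 V.
Balancing electrons gives n = 2 (lcm of 1 and 2).
ΔG° = −nFE° = −(2)(96485)(+2.49) = -480,495 J = -480.5 kJ/mol.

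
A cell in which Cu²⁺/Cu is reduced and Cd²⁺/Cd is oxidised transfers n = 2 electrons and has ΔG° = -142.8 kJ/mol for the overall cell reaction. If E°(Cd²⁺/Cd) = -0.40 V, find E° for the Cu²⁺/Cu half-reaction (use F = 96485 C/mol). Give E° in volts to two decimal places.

+0.34 V

E°cell = −ΔG°/(nF) = −(-142.8×10³)/((2)(96485)) = +0.740 V.
Since Cu²⁺/Cu is the cathode and Cd²⁺/Cd the anode, E°cell = E°(Cu²⁺/Cu) − E°(Cd²⁺/Cd).
So E°(Cu²⁺/Cu) = E°cell + E°(Cd²⁺/Cd) = +0.740 + (-0.40) = +0.34 V.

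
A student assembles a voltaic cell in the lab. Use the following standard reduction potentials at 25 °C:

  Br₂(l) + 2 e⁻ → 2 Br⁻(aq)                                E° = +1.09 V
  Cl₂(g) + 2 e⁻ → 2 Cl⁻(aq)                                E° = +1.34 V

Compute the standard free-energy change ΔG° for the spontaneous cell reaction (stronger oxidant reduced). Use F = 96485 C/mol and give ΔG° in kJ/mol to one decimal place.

-48.2 kJ/mol

Cl₂/Cl⁻ (E° = +1.34 V) is the cathode; Br₂/Br⁻ (E° = +1.09 V) is the anode, so E°cell = +0.25 V.
Balancing electrons gives n = 2 (lcm of 2 and 2).
ΔG° = −nFE° = −(2)(96485)(+0.25) = -48,242 J = -48.2 kJ/mol.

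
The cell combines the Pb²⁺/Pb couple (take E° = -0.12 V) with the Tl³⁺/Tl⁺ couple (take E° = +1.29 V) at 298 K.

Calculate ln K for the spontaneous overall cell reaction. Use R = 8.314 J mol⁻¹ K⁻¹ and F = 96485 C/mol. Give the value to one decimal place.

109.8

Cathode: Tl³⁺/Tl⁺; anode: Pb²⁺/Pb. E°cell = (+1.29) − (-0.12) = +1.41 V, with n = 2.
ΔG° = −nFE° = −RT ln K, so ln K = nFE°/(RT) = (2)(96485)(+1.41) / ((8.314)(298)) = 109.820.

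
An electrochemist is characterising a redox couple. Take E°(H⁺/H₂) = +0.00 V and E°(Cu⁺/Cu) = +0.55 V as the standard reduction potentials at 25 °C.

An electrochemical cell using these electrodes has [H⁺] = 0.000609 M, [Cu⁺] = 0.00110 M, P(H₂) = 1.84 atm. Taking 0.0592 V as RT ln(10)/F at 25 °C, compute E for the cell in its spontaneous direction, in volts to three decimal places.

+0.573 V

Cu⁺/Cu is the cathode (higher E°), H⁺/H₂ the anode: E°cell = +0.55 − (+0.00) = +0.55 V, n = 2.
Overall: 2 Cu⁺(aq) + H₂(g) → 2 Cu(s) + 2 H⁺(aq)
Q = [H⁺]^2 / ([Cu⁺]^2·P(H₂)); log Q = -0.778.
E = E° − (0.0592/n) log Q = +0.55 − (0.0592/2)(-0.778) = +0.573 V.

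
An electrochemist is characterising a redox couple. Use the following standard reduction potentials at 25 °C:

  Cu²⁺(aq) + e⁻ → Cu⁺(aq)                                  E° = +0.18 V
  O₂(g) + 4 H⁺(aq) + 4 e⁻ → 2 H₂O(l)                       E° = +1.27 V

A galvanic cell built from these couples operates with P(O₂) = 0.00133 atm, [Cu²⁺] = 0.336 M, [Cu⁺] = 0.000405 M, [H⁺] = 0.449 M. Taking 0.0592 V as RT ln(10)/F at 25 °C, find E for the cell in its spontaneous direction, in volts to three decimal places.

+0.854 V

O₂/H₂O is the cathode (higher E°), Cu²⁺/Cu⁺ the anode: E°cell = +1.27 − (+0.18) = +1.09 V, n = 4.
Overall: O₂(g) + 4 H⁺(aq) + 4 Cu⁺(aq) → 2 H₂O(l) + 4 Cu²⁺(aq)
Q = [Cu²⁺]^4 / (P(O₂)·[H⁺]^4·[Cu⁺]^4); log Q = 15.943.
E = E° − (0.0592/n) log Q = +1.09 − (0.0592/4)(15.943) = +0.854 V.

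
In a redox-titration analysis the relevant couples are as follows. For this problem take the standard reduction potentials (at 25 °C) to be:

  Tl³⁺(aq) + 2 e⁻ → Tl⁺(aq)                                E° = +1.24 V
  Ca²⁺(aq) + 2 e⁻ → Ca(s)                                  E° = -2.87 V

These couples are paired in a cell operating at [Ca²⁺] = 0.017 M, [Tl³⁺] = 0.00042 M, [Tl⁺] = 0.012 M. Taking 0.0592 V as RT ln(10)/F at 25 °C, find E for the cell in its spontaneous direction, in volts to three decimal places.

Tl³⁺/Tl⁺ is the cathode (higher E°), Ca²⁺/Ca the anode: E°cell = +1.24 − (-2.87) = +4.11 V, n = 2.
Overall: Tl³⁺(aq) + Ca(s) → Tl⁺(aq) + Ca²⁺(aq)
Q = [Tl⁺]·[Ca²⁺] / ([Tl³⁺]); log Q = -0.314.
E = E° − (0.0592/n) log Q = +4.11 − (0.0592/2)(-0.314) = +4.119 V.

+4.119 V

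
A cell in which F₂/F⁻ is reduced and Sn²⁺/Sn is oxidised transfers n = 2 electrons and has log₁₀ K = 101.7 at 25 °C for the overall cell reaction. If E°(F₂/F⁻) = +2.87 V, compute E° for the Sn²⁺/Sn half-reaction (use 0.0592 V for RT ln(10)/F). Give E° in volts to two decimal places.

E°cell = (0.0592/n)·log K = (0.0592/2)(101.7) = +3.010 V.
Since F₂/F⁻ is the cathode and Sn²⁺/Sn the anode, E°cell = E°(F₂/F⁻) − E°(Sn²⁺/Sn).
So E°(Sn²⁺/Sn) = E°(F₂/F⁻) − E°cell = (+2.87) − (+3.010) = -0.14 V.

-0.14 V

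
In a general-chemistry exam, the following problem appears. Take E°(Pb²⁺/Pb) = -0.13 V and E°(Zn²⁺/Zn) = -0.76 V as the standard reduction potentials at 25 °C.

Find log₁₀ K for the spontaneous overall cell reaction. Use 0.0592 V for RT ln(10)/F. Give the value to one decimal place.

21.3

Cathode: Pb²⁺/Pb; anode: Zn²⁺/Zn. E°cell = +0.63 V, n = 2.
log K = nE°cell / 0.0592 = (2)(+0.63) / 0.0592 = 21.3.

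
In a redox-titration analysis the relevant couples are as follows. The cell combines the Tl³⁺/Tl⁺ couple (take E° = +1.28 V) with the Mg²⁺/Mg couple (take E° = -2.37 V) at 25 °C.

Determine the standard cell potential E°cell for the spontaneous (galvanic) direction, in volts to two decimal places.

The Tl³⁺/Tl⁺ couple has the higher reduction potential, so it is the cathode; Mg²⁺/Mg is oxidised at the anode.
E°cell = E°(cathode) − E°(anode) = (+1.28) − (-2.37) = +3.65 V.
Since E°cell > 0, the reaction is spontaneous under standard conditions.

+3.65 V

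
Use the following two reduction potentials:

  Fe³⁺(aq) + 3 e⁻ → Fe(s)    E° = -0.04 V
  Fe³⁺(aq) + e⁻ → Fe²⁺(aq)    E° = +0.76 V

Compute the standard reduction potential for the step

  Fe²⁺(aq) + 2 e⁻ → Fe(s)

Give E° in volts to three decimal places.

Sequential free energies add, so n₃E°₃ = n₁E°₁ + n₂E°₂.
With n₃ = 3, and the known step contributing 1×(+0.76) V, the unknown satisfies 2·E° = 3×(-0.04) − 1×(+0.76) = -0.880.
E° = -0.880 / 2 = -0.440 V.

-0.440 V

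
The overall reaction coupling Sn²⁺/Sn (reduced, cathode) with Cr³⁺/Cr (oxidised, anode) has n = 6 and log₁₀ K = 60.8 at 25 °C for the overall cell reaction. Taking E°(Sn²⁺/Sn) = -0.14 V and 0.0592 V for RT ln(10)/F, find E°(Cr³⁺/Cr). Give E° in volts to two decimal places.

E°cell = (0.0592/n)·log K = (0.0592/6)(60.8) = +0.600 V.
Since Sn²⁺/Sn is the cathode and Cr³⁺/Cr the anode, E°cell = E°(Sn²⁺/Sn) − E°(Cr³⁺/Cr).
So E°(Cr³⁺/Cr) = E°(Sn²⁺/Sn) − E°cell = (-0.14) − (+0.600) = -0.74 V.

-0.74 V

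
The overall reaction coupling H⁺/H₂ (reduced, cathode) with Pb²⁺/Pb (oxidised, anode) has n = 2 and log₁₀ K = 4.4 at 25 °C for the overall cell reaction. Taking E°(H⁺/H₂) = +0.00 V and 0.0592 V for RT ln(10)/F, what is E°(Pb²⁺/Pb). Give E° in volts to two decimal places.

E°cell = (0.0592/n)·log K = (0.0592/2)(4.4) = +0.130 V.
Since H⁺/H₂ is the cathode and Pb²⁺/Pb the anode, E°cell = E°(H⁺/H₂) − E°(Pb²⁺/Pb).
So E°(Pb²⁺/Pb) = E°(H⁺/H₂) − E°cell = (+0.00) − (+0.130) = -0.13 V.

-0.13 V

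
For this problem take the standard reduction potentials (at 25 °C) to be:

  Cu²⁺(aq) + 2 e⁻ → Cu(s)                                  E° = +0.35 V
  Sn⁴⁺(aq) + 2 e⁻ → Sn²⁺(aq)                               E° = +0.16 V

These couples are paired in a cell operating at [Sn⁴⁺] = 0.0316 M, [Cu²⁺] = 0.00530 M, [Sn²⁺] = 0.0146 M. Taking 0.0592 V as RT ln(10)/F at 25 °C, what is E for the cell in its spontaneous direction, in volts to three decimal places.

+0.113 V

Cu²⁺/Cu is the cathode (higher E°), Sn⁴⁺/Sn²⁺ the anode: E°cell = +0.35 − (+0.16) = +0.19 V, n = 2.
Overall: Cu²⁺(aq) + Sn²⁺(aq) → Cu(s) + Sn⁴⁺(aq)
Q = [Sn⁴⁺] / ([Cu²⁺]·[Sn²⁺]); log Q = 2.611.
E = E° − (0.0592/n) log Q = +0.19 − (0.0592/2)(2.611) = +0.113 V.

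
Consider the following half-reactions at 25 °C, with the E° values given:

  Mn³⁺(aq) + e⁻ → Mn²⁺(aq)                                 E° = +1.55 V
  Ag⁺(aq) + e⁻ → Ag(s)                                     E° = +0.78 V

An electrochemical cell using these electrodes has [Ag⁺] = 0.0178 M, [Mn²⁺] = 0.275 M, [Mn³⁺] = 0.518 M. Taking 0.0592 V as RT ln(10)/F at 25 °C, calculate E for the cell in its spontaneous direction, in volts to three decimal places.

+0.890 V

Mn³⁺/Mn²⁺ is the cathode (higher E°), Ag⁺/Ag the anode: E°cell = +1.55 − (+0.78) = +0.77 V, n = 1.
Overall: Mn³⁺(aq) + Ag(s) → Mn²⁺(aq) + Ag⁺(aq)
Q = [Mn²⁺]·[Ag⁺] / ([Mn³⁺]); log Q = -2.025.
E = E° − (0.0592/n) log Q = +0.77 − (0.0592/1)(-2.025) = +0.890 V.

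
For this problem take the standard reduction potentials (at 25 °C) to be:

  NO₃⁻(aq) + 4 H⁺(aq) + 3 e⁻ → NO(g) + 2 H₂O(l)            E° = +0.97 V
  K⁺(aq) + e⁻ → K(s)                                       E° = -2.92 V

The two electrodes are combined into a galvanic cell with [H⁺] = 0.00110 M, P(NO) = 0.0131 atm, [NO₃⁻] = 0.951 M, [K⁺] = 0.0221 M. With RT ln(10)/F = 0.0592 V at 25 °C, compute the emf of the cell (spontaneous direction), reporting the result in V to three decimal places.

+3.791 V

NO₃⁻/NO is the cathode (higher E°), K⁺/K the anode: E°cell = +0.97 − (-2.92) = +3.89 V, n = 3.
Overall: NO₃⁻(aq) + 4 H⁺(aq) + 3 K(s) → NO(g) + 2 H₂O(l) + 3 K⁺(aq)
Q = P(NO)·[K⁺]^3 / ([NO₃⁻]·[H⁺]^4); log Q = 5.007.
E = E° − (0.0592/n) log Q = +3.89 − (0.0592/3)(5.007) = +3.791 V.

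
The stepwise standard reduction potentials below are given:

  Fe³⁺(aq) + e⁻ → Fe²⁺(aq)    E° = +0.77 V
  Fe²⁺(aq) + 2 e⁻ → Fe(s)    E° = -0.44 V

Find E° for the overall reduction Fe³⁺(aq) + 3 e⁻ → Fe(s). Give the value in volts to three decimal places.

Adding the free-energy changes (−nFE°) of the two steps gives −n₃FE°₃ = −n₁FE°₁ − n₂FE°₂.
E°₃ = (1×+0.77 + 2×-0.44) / 3 = (-0.110) / 3 = -0.037 V.

-0.037 V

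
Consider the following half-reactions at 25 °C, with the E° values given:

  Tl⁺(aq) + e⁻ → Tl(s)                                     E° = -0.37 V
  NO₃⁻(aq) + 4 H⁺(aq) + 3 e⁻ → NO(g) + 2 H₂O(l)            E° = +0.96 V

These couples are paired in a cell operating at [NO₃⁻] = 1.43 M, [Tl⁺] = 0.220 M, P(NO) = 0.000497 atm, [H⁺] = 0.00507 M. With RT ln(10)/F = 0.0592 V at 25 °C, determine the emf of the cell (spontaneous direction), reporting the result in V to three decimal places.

+1.256 V

NO₃⁻/NO is the cathode (higher E°), Tl⁺/Tl the anode: E°cell = +0.96 − (-0.37) = +1.33 V, n = 3.
Overall: NO₃⁻(aq) + 4 H⁺(aq) + 3 Tl(s) → NO(g) + 2 H₂O(l) + 3 Tl⁺(aq)
Q = P(NO)·[Tl⁺]^3 / ([NO₃⁻]·[H⁺]^4); log Q = 3.748.
E = E° − (0.0592/n) log Q = +1.33 − (0.0592/3)(3.748) = +1.256 V.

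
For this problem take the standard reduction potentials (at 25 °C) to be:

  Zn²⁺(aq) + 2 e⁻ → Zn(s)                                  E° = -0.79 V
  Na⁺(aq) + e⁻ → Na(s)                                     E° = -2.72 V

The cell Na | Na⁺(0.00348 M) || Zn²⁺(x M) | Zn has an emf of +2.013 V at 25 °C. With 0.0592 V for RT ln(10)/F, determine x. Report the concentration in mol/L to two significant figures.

Zn²⁺/Zn is the cathode, Na⁺/Na the anode: E°cell = +1.93 V, n = 2.
Overall reaction: Zn²⁺(aq) + 2 Na(s) → Zn(s) + 2 Na⁺(aq); Q = [Na⁺]^2/[Zn²⁺]^1.
From E = E° − (0.0592/n) log Q: log Q = (E° − E)·n/0.0592 = (+1.93 − (+2.013))·2/0.0592 = -2.8041.
So 1·log[Zn²⁺] = 2·log(0.00348) − log Q = -4.9168 − (-2.8041) = -2.1127; [Zn²⁺] = 10^(-2.1127) ≈ 0.0077 M.

0.0077 M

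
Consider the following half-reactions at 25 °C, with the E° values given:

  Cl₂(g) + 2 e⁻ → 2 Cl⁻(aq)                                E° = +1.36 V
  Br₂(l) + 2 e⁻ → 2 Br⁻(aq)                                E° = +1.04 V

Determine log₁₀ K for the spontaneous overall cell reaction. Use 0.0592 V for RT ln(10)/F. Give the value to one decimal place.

Cathode: Cl₂/Cl⁻; anode: Br₂/Br⁻. E°cell = +0.32 V, n = 2.
log K = nE°cell / 0.0592 = (2)(+0.32) / 0.0592 = 10.8.

10.8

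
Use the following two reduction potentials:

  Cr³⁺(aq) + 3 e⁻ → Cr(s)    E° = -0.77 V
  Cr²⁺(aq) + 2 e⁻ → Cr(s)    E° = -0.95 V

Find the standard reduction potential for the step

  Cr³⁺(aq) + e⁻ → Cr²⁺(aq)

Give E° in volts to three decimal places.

-0.410 V

Sequential free energies add, so n₃E°₃ = n₁E°₁ + n₂E°₂.
With n₃ = 3, and the known step contributing 2×(-0.95) V, the unknown satisfies 1·E° = 3×(-0.77) − 2×(-0.95) = -0.410.
E° = -0.410 / 1 = -0.410 V.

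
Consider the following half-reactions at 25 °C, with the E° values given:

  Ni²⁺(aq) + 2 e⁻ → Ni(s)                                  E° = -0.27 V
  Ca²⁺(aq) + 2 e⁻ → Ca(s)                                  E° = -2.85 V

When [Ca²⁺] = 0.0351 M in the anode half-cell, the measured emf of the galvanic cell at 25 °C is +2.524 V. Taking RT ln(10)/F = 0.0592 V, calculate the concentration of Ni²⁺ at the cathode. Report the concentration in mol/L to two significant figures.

Ni²⁺/Ni is the cathode, Ca²⁺/Ca the anode: E°cell = +2.58 V, n = 2.
Overall reaction: Ni²⁺(aq) + Ca(s) → Ni(s) + Ca²⁺(aq); Q = [Ca²⁺]^1/[Ni²⁺]^1.
From E = E° − (0.0592/n) log Q: log Q = (E° − E)·n/0.0592 = (+2.58 − (+2.524))·2/0.0592 = 1.8919.
So 1·log[Ni²⁺] = 1·log(0.0351) − log Q = -1.4547 − (1.8919) = -3.3466; [Ni²⁺] = 10^(-3.3466) ≈ 0.00045 M.

0.00045 M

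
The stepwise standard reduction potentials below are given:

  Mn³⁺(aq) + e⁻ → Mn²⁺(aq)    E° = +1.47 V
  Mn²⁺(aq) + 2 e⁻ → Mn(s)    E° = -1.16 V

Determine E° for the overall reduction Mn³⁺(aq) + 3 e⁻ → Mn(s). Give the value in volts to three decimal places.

Since ΔG° = −nFE° is additive over sequential reductions, n₃E°₃ = n₁E°₁ + n₂E°₂.
E°₃ = (1×+1.47 + 2×-1.16) / 3 = (-0.850) / 3 = -0.283 V.

-0.283 V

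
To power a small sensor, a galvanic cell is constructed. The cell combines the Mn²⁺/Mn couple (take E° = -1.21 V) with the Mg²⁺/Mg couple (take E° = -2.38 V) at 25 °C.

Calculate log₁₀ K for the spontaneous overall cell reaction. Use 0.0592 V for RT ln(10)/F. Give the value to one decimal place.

39.5

Cathode: Mn²⁺/Mn; anode: Mg²⁺/Mg. E°cell = +1.17 V, n = 2.
log K = nE°cell / 0.0592 = (2)(+1.17) / 0.0592 = 39.5.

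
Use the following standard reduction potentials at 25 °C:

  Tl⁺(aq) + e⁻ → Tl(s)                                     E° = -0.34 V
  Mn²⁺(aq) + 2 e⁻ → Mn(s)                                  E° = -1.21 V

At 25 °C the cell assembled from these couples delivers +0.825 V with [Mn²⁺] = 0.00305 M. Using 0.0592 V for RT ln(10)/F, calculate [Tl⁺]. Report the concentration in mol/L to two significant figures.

Tl⁺/Tl is the cathode, Mn²⁺/Mn the anode: E°cell = +0.87 V, n = 2.
Overall reaction: 2 Tl⁺(aq) + Mn(s) → 2 Tl(s) + Mn²⁺(aq); Q = [Mn²⁺]^1/[Tl⁺]^2.
From E = E° − (0.0592/n) log Q: log Q = (E° − E)·n/0.0592 = (+0.87 − (+0.825))·2/0.0592 = 1.5203.
So 2·log[Tl⁺] = 1·log(0.00305) − log Q = -2.5157 − (1.5203) = -4.0360; log[Tl⁺] = -4.0360 / 2 = -2.0180; [Tl⁺] = 10^(-2.0180) ≈ 0.0096 M.

0.0096 M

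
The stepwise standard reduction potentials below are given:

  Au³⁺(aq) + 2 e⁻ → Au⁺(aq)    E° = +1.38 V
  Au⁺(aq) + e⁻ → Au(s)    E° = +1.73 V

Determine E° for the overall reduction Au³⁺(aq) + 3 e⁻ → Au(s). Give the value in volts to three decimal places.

+1.497 V

Standard free energies of sequential steps add: ΔG°₃ = ΔG°₁ + ΔG°₂, so n₃E°₃ = n₁E°₁ + n₂E°₂.
E°₃ = (2×+1.38 + 1×+1.73) / 3 = (+4.490) / 3 = +1.497 V.
E° values themselves are not directly additive — weighting by electron count is essential.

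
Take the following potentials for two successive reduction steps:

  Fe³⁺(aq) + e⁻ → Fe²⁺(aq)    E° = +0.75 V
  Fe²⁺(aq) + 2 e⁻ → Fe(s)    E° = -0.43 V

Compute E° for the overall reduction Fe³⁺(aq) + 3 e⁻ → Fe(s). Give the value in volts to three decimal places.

Adding the free-energy changes (−nFE°) of the two steps gives −n₃FE°₃ = −n₁FE°₁ − n₂FE°₂.
E°₃ = (1×+0.75 + 2×-0.43) / 3 = (-0.110) / 3 = -0.037 V.
Simply averaging or adding the two E° values would be wrong; the electron-weighted sum is required.

-0.037 V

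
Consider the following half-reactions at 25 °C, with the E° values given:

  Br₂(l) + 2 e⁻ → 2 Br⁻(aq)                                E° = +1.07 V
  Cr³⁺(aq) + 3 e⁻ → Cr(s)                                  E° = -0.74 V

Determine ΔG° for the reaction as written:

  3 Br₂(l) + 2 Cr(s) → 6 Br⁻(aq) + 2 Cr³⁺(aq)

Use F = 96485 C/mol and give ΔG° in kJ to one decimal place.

As written, Br₂/Br⁻ is reduced (cathode) and Cr³⁺/Cr is oxidised (anode), so E°cell = (+1.07) − (-0.74) = +1.81 V.
Balancing electrons gives n = 6.
ΔG° = −nFE° = −(6)(96485)(+1.81) = -1,047,827 J = -1047.8 kJ.

-1047.8 kJ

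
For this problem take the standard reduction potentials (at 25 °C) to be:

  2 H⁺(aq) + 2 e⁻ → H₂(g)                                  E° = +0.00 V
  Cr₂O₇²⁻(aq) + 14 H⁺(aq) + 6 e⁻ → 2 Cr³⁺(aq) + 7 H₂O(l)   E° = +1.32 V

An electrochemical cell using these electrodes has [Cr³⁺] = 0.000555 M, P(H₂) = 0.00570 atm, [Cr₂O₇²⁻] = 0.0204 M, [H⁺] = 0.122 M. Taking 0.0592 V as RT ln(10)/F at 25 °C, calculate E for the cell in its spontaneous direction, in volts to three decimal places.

Cr₂O₇²⁻/Cr³⁺ is the cathode (higher E°), H⁺/H₂ the anode: E°cell = +1.32 − (+0.00) = +1.32 V, n = 6.
Overall: Cr₂O₇²⁻(aq) + 8 H⁺(aq) + 3 H₂(g) → 2 Cr³⁺(aq) + 7 H₂O(l)
Q = [Cr³⁺]^2 / ([Cr₂O₇²⁻]·[H⁺]^8·P(H₂)^3); log Q = 9.220.
E = E° − (0.0592/n) log Q = +1.32 − (0.0592/6)(9.220) = +1.229 V.

+1.229 V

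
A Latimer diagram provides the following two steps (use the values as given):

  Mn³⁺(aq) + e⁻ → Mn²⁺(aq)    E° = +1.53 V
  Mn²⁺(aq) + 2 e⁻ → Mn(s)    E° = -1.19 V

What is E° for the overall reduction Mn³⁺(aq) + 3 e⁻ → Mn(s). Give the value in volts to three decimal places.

Since ΔG° = −nFE° is additive over sequential reductions, n₃E°₃ = n₁E°₁ + n₂E°₂.
E°₃ = (1×+1.53 + 2×-1.19) / 3 = (-0.850) / 3 = -0.283 V.
Simply averaging or adding the two E° values would be wrong; the electron-weighted sum is required.

-0.283 V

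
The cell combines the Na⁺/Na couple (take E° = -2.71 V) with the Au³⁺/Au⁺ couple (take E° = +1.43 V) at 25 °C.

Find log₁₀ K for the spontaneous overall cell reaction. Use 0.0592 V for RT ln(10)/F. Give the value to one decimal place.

139.9

Cathode: Au³⁺/Au⁺; anode: Na⁺/Na. E°cell = +4.14 V, n = 2.
log K = nE°cell / 0.0592 = (2)(+4.14) / 0.0592 = 139.9.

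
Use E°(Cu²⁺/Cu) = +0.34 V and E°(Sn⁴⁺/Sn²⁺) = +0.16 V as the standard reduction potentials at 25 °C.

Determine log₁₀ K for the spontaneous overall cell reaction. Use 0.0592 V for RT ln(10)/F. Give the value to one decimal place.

6.1

Cathode: Cu²⁺/Cu; anode: Sn⁴⁺/Sn²⁺. E°cell = +0.18 V, n = 2.
log K = nE°cell / 0.0592 = (2)(+0.18) / 0.0592 = 6.1.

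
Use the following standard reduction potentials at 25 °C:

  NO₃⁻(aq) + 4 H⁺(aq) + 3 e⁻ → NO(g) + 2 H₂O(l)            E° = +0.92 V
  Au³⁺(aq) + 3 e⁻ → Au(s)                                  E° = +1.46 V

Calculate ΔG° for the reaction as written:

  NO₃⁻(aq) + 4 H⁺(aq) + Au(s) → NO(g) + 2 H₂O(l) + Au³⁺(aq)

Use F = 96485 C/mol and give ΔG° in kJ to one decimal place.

+156.3 kJ

As written, NO₃⁻/NO is reduced (cathode) and Au³⁺/Au is oxidised (anode), so E°cell = (+0.92) − (+1.46) = -0.54 V.
Balancing electrons gives n = 3.
ΔG° = −nFE° = −(3)(96485)(-0.54) = 156,306 J = +156.3 kJ.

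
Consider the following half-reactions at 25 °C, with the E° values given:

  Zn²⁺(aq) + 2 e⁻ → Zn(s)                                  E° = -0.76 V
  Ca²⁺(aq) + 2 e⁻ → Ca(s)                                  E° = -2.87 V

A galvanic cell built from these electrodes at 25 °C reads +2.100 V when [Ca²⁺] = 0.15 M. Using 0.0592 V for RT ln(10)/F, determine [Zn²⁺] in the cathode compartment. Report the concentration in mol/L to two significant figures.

Zn²⁺/Zn is the cathode, Ca²⁺/Ca the anode: E°cell = +2.11 V, n = 2.
Overall reaction: Zn²⁺(aq) + Ca(s) → Zn(s) + Ca²⁺(aq); Q = [Ca²⁺]^1/[Zn²⁺]^1.
From E = E° − (0.0592/n) log Q: log Q = (E° − E)·n/0.0592 = (+2.11 − (+2.100))·2/0.0592 = 0.3378.
So 1·log[Zn²⁺] = 1·log(0.15) − log Q = -0.8239 − (0.3378) = -1.1617; [Zn²⁺] = 10^(-1.1617) ≈ 0.069 M.

0.069 M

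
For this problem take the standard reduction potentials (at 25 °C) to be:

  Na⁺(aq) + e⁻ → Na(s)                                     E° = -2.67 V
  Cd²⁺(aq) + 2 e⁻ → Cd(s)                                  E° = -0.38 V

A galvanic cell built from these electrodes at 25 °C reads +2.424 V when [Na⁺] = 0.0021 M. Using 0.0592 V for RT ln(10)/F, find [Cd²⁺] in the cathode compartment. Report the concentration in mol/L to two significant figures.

Cd²⁺/Cd is the cathode, Na⁺/Na the anode: E°cell = +2.29 V, n = 2.
Overall reaction: Cd²⁺(aq) + 2 Na(s) → Cd(s) + 2 Na⁺(aq); Q = [Na⁺]^2/[Cd²⁺]^1.
From E = E° − (0.0592/n) log Q: log Q = (E° − E)·n/0.0592 = (+2.29 − (+2.424))·2/0.0592 = -4.5270.
So 1·log[Cd²⁺] = 2·log(0.0021) − log Q = -5.3556 − (-4.5270) = -0.8286; [Cd²⁺] = 10^(-0.8286) ≈ 0.15 M.

0.15 M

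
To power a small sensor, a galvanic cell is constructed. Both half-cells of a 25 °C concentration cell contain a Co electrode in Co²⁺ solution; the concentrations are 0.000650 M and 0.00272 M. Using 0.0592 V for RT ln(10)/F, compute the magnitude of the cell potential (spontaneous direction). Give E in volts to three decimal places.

For a concentration cell E°cell = 0. The 0.00272 M side is the cathode (reduction is favoured where [Co²⁺] is higher).
With n = 2, E = −(0.0592/2) log([Co²⁺]ₐₙ/[Co²⁺]꜀ₐₜ) = −(0.0592/2) log(0.00065/0.00272) = −(0.0592/2)(-0.622) = +0.018 V.

+0.018 V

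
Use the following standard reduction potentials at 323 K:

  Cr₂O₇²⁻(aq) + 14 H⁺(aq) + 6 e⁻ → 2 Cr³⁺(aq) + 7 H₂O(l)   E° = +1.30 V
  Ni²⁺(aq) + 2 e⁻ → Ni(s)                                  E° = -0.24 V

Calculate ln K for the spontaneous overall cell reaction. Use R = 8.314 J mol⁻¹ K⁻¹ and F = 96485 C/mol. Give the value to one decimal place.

332.0

Cathode: Cr₂O₇²⁻/Cr³⁺; anode: Ni²⁺/Ni. E°cell = (+1.30) − (-0.24) = +1.54 V, with n = 6.
ΔG° = −nFE° = −RT ln K, so ln K = nFE°/(RT) = (6)(96485)(+1.54) / ((8.314)(323)) = 331.986.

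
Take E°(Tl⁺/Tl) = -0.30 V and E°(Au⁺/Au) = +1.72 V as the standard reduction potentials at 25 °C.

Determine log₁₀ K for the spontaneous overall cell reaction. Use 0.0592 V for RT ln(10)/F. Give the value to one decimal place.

34.1

Cathode: Au⁺/Au; anode: Tl⁺/Tl. E°cell = +2.02 V, n = 1.
log K = nE°cell / 0.0592 = (1)(+2.02) / 0.0592 = 34.1.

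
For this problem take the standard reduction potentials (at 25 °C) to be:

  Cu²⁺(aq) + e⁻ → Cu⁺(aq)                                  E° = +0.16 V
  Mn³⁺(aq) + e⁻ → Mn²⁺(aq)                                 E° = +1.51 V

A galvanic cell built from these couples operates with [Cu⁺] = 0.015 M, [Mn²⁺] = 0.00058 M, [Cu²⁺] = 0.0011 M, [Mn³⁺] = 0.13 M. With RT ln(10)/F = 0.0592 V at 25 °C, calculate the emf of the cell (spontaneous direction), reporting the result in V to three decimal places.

+1.556 V

Mn³⁺/Mn²⁺ is the cathode (higher E°), Cu²⁺/Cu⁺ the anode: E°cell = +1.51 − (+0.16) = +1.35 V, n = 1.
Overall: Mn³⁺(aq) + Cu⁺(aq) → Mn²⁺(aq) + Cu²⁺(aq)
Q = [Mn²⁺]·[Cu²⁺] / ([Mn³⁺]·[Cu⁺]); log Q = -3.485.
E = E° − (0.0592/n) log Q = +1.35 − (0.0592/1)(-3.485) = +1.556 V.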